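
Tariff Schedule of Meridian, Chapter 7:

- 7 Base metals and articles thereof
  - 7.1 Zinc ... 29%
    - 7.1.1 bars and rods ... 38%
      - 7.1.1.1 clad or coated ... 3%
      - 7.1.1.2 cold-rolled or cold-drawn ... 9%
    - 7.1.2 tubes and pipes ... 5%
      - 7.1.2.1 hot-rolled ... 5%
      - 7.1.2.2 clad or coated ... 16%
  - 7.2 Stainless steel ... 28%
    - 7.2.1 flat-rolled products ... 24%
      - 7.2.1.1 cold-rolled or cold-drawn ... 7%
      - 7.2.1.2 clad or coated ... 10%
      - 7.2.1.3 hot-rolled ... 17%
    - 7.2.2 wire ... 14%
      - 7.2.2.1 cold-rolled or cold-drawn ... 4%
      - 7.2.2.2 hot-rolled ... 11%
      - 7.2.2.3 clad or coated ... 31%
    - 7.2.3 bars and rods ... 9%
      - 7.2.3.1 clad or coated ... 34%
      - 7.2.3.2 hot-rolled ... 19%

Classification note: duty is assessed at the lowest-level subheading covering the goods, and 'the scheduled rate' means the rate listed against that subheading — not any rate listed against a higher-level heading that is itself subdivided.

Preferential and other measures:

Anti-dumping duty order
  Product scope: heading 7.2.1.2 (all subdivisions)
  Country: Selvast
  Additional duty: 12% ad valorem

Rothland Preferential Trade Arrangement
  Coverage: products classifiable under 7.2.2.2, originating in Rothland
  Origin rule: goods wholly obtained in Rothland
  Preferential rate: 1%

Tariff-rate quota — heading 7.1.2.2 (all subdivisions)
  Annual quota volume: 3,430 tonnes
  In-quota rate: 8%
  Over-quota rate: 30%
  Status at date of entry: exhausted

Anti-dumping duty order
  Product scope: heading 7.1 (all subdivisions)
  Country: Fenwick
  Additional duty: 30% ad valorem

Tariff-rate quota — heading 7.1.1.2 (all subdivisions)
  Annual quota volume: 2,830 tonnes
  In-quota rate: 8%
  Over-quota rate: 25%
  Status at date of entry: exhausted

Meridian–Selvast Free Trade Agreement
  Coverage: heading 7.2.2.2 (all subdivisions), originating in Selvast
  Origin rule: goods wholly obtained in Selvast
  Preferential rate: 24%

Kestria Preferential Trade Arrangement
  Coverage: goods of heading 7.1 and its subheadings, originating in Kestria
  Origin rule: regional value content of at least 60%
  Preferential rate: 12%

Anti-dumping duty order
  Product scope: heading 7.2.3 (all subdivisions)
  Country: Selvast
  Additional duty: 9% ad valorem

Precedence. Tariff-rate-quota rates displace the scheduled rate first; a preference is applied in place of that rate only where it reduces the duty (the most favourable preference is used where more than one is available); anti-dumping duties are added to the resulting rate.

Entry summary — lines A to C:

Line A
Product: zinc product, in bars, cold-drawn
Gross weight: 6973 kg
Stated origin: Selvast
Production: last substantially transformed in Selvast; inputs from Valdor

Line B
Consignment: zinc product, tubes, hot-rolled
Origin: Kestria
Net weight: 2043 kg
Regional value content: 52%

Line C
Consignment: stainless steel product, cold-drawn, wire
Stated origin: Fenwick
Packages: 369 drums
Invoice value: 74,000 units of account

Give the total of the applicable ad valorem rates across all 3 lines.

Line A: zinc → 7.1; in bars → 7.1.1; cold-drawn → 7.1.1.2. Scheduled 9%. quota on 7.1.1.2 exhausted → over-quota 25%; Selvast agreement on 7.2.2.2: 7.1.1.2 not covered. → 25%.
Line B: zinc → 7.1; tubes → 7.1.2; hot-rolled → 7.1.2.1. Scheduled 5%. Kestria agreement on 7.1: RVC < 60%. → 5%.
Line C: stainless steel → 7.2; wire → 7.2.2; cold-drawn → 7.2.2.1. Scheduled 4%. No special measure applies. → 4%.
Sum: 25% + 5% + 4% = 34%.

34%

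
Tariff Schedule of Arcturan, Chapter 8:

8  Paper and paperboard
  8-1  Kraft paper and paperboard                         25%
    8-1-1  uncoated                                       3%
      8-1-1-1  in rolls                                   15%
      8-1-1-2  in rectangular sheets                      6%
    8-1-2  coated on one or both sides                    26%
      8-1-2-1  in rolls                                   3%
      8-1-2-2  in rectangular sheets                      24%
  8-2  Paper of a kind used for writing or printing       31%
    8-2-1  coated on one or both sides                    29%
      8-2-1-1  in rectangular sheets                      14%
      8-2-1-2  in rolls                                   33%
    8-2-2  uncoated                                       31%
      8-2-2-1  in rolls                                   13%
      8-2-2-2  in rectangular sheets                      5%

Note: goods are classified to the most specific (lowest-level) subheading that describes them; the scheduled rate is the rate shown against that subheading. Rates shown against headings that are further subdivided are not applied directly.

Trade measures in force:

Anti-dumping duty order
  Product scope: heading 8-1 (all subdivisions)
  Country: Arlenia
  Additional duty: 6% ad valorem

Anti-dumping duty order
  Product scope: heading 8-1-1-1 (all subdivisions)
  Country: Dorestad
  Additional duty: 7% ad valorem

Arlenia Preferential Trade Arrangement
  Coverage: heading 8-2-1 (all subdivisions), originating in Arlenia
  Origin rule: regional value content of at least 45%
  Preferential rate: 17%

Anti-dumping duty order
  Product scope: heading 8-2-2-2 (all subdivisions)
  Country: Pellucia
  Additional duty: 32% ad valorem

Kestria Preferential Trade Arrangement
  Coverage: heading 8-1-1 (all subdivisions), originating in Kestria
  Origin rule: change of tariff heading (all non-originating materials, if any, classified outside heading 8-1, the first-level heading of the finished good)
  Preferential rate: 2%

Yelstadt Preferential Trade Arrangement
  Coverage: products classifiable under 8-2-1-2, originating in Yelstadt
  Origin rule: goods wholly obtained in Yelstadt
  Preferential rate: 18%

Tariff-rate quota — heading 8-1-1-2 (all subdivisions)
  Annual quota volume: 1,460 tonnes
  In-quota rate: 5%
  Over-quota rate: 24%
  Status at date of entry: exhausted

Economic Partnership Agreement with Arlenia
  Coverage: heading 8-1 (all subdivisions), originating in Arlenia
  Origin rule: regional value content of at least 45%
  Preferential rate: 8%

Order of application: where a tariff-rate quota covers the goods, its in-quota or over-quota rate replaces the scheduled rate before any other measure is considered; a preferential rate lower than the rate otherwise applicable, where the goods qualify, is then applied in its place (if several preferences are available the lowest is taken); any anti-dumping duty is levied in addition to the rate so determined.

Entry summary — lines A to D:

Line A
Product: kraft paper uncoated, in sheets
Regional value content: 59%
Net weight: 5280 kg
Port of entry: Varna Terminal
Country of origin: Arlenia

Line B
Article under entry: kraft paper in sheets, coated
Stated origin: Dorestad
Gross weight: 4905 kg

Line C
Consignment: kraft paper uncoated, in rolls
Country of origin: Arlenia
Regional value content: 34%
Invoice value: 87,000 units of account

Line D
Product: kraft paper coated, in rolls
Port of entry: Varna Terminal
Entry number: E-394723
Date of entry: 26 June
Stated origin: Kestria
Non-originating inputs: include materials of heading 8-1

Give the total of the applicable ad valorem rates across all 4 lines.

62%

Line A: kraft paper → 8-1; uncoated → 8-1-1; in sheets → 8-1-1-2. Scheduled 6%. quota on 8-1-1-2 exhausted → over-quota 24%; Arlenia agreement on 8-2-1: 8-1-1-2 not covered; Arlenia agreement on 8-1: RVC ≥ 45% → 8% available; preferential 8%; anti-dumping (Arlenia, 8-1): +6%; total 8% + 6% = 14%. → 14%.
Line B: kraft paper → 8-1; coated → 8-1-2; in sheets → 8-1-2-2. Scheduled 24%. No special measure applies. → 24%.
Line C: kraft paper → 8-1; uncoated → 8-1-1; in rolls → 8-1-1-1. Scheduled 15%. Arlenia agreement on 8-2-1: 8-1-1-1 not covered; Arlenia agreement on 8-1: RVC < 45%; anti-dumping (Arlenia, 8-1): +6%; total 15% + 6% = 21%. → 21%.
Line D: kraft paper → 8-1; coated → 8-1-2; in rolls → 8-1-2-1. Scheduled 3%. Kestria agreement on 8-1-1: 8-1-2-1 not covered. → 3%.
Sum: 14% + 24% + 21% + 3% = 62%.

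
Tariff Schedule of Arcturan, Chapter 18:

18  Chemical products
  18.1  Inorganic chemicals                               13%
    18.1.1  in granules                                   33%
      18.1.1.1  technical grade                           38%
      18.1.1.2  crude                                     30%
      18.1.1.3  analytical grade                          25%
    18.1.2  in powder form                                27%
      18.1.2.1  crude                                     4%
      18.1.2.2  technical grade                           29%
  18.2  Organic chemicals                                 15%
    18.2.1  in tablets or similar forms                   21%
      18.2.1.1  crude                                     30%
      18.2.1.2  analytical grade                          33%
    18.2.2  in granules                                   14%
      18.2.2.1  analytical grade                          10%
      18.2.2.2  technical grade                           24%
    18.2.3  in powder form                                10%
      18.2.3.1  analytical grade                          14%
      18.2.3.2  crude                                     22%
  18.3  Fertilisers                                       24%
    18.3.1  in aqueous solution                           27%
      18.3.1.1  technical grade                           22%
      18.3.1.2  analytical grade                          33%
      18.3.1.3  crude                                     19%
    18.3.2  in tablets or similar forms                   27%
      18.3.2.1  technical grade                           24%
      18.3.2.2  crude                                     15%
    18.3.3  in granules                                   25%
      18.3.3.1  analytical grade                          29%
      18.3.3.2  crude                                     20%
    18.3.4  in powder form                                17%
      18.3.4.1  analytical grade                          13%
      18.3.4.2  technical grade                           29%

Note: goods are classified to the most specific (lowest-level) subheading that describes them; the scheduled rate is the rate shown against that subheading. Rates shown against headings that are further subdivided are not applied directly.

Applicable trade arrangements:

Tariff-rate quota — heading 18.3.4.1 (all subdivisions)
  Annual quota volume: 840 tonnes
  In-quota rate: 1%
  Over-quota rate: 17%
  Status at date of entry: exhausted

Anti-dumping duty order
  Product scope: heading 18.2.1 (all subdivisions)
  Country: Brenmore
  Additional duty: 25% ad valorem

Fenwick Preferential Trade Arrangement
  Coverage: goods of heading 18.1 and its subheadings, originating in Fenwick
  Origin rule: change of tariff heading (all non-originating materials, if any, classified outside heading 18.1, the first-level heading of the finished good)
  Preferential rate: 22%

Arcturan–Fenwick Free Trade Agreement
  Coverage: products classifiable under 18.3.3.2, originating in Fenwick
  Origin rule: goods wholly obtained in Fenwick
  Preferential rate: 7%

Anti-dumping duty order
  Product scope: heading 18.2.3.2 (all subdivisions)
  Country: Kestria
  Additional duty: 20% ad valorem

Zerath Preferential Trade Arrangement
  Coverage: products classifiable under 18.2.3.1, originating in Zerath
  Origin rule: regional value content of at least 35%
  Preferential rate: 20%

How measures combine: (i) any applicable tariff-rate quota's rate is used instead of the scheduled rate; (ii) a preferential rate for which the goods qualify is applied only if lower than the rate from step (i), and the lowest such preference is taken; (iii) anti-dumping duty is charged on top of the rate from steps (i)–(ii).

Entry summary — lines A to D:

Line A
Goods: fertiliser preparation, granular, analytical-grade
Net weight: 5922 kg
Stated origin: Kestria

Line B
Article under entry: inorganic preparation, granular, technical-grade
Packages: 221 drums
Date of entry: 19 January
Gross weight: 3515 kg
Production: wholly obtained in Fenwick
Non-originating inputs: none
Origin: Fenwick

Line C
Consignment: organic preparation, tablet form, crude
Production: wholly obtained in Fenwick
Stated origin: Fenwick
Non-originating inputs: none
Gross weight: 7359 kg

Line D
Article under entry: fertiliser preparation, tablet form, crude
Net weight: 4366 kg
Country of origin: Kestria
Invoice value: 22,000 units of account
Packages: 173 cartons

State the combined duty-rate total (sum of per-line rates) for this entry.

96%

Line A: fertiliser → 18.3; granular → 18.3.3; analytical-grade → 18.3.3.1. Scheduled 29%. No special measure applies. → 29%.
Line B: inorganic → 18.1; granular → 18.1.1; technical-grade → 18.1.1.1. Scheduled 38%. Fenwick agreement on 18.1: CTH met → 22% available; Fenwick agreement on 18.3.3.2: 18.1.1.1 not covered; preferential 22%. → 22%.
Line C: organic → 18.2; tablet form → 18.2.1; crude → 18.2.1.1. Scheduled 30%. Fenwick agreement on 18.1: 18.2.1.1 not covered; Fenwick agreement on 18.3.3.2: 18.2.1.1 not covered. → 30%.
Line D: fertiliser → 18.3; tablet form → 18.3.2; crude → 18.3.2.2. Scheduled 15%. No special measure applies. → 15%.
Sum: 29% + 22% + 30% + 15% = 96%.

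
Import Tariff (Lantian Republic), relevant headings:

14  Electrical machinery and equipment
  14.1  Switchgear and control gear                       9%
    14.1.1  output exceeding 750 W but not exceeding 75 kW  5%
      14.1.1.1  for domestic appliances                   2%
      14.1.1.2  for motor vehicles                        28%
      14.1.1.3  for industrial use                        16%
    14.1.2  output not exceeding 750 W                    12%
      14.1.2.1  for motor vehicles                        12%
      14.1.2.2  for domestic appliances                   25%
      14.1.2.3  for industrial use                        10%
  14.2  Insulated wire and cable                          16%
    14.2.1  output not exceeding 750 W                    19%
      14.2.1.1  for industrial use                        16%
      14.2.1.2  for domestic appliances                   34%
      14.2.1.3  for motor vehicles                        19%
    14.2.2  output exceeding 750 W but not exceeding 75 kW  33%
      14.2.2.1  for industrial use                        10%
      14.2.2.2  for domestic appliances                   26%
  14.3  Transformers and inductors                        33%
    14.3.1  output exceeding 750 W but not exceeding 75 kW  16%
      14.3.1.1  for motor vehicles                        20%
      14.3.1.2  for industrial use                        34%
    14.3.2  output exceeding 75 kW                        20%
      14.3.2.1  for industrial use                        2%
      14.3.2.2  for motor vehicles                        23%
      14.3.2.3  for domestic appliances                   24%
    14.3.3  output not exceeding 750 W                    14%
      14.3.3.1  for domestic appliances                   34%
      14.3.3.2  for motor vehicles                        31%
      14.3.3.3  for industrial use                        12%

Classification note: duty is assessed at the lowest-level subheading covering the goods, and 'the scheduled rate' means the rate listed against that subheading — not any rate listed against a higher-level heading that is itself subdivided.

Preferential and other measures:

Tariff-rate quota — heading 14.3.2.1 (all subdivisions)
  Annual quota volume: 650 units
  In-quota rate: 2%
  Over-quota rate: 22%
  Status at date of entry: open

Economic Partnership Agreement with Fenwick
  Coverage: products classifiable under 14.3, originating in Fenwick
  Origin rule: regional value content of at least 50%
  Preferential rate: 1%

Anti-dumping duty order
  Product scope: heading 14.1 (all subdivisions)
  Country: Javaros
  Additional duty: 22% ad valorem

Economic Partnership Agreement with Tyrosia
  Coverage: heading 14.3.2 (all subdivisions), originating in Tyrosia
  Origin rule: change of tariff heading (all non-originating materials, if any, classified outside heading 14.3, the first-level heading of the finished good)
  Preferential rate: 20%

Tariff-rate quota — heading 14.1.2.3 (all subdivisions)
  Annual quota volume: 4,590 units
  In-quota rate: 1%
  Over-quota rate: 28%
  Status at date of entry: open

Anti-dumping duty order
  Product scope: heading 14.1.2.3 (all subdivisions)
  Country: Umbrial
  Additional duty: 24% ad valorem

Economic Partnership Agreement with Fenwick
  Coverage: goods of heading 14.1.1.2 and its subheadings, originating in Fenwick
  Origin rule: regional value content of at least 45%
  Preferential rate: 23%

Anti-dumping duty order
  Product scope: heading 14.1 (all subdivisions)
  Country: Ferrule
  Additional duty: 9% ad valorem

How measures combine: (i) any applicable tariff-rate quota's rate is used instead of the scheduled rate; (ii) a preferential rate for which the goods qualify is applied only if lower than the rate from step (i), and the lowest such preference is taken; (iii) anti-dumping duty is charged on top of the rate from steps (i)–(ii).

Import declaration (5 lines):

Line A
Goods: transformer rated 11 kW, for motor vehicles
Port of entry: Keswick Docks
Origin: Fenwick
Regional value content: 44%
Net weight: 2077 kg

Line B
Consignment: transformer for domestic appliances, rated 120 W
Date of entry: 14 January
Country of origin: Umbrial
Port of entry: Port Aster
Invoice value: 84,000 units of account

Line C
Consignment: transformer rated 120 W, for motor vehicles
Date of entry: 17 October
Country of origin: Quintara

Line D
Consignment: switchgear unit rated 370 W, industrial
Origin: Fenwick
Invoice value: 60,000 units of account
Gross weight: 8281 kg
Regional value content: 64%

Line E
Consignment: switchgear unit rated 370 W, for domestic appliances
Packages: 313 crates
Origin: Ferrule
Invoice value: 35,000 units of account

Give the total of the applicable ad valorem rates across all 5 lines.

120%

Line A: transformer → 14.3; rated 11 kW → 14.3.1; for motor vehicles → 14.3.1.1. Scheduled 20%. Fenwick agreement on 14.3: RVC < 50%; Fenwick agreement on 14.1.1.2: 14.3.1.1 not covered. → 20%.
Line B: transformer → 14.3; rated 120 W → 14.3.3; for domestic appliances → 14.3.3.1. Scheduled 34%. No special measure applies. → 34%.
Line C: transformer → 14.3; rated 120 W → 14.3.3; for motor vehicles → 14.3.3.2. Scheduled 31%. No special measure applies. → 31%.
Line D: switchgear unit → 14.1; rated 370 W → 14.1.2; industrial → 14.1.2.3. Scheduled 10%. quota on 14.1.2.3 open → in-quota 1%; Fenwick agreement on 14.3: 14.1.2.3 not covered; Fenwick agreement on 14.1.1.2: 14.1.2.3 not covered. → 1%.
Line E: switchgear unit → 14.1; rated 370 W → 14.1.2; for domestic appliances → 14.1.2.2. Scheduled 25%. anti-dumping (Ferrule, 14.1): +9%; total 25% + 9% = 34%. → 34%.
Sum: 20% + 34% + 31% + 1% + 34% = 120%.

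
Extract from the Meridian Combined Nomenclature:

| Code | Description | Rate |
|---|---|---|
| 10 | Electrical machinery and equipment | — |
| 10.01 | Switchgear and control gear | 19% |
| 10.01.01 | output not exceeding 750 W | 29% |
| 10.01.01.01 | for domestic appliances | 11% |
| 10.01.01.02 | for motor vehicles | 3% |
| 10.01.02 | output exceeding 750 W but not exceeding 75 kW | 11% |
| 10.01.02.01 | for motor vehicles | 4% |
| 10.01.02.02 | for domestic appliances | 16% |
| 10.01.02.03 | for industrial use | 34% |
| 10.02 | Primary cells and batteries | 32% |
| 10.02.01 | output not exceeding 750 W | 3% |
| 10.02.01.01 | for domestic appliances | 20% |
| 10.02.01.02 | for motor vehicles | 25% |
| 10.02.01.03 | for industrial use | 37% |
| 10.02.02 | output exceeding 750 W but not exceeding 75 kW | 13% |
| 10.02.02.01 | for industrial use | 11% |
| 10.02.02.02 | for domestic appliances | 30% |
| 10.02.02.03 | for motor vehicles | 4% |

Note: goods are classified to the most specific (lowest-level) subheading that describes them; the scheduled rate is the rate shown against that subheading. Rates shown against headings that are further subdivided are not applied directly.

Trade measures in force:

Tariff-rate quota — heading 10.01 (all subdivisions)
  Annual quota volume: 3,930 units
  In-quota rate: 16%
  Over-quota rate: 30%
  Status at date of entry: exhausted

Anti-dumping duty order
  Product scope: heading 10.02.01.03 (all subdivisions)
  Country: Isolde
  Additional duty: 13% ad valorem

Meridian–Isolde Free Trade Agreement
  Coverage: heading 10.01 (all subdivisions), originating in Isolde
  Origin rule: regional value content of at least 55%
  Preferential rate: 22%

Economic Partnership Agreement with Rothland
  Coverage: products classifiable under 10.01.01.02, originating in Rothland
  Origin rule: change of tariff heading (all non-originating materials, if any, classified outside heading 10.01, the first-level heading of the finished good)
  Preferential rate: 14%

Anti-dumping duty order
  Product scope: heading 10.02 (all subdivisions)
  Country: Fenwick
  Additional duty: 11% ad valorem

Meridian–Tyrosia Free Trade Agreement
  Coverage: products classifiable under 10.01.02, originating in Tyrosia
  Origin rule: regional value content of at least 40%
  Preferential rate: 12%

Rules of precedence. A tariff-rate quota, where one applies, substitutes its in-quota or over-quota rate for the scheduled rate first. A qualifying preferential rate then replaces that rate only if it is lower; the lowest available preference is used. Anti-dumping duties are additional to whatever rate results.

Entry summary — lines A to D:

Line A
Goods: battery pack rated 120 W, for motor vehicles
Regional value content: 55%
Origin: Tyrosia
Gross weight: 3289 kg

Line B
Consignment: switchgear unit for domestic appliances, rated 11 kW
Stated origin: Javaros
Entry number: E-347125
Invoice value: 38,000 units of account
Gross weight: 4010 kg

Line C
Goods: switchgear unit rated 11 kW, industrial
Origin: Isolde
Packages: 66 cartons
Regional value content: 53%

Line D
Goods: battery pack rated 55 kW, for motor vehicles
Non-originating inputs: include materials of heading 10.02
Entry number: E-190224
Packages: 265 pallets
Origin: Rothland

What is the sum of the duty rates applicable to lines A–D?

89%

Line A: battery pack → 10.02; rated 120 W → 10.02.01; for motor vehicles → 10.02.01.02. Scheduled 25%. Tyrosia agreement on 10.01.02: 10.02.01.02 not covered. → 25%.
Line B: switchgear unit → 10.01; rated 11 kW → 10.01.02; for domestic appliances → 10.01.02.02. Scheduled 16%. quota on 10.01 exhausted → over-quota 30%. → 30%.
Line C: switchgear unit → 10.01; rated 11 kW → 10.01.02; industrial → 10.01.02.03. Scheduled 34%. quota on 10.01 exhausted → over-quota 30%; Isolde agreement on 10.01: RVC < 55%. → 30%.
Line D: battery pack → 10.02; rated 55 kW → 10.02.02; for motor vehicles → 10.02.02.03. Scheduled 4%. Rothland agreement on 10.01.01.02: 10.02.02.03 not covered. → 4%.
Sum: 25% + 30% + 30% + 4% = 89%.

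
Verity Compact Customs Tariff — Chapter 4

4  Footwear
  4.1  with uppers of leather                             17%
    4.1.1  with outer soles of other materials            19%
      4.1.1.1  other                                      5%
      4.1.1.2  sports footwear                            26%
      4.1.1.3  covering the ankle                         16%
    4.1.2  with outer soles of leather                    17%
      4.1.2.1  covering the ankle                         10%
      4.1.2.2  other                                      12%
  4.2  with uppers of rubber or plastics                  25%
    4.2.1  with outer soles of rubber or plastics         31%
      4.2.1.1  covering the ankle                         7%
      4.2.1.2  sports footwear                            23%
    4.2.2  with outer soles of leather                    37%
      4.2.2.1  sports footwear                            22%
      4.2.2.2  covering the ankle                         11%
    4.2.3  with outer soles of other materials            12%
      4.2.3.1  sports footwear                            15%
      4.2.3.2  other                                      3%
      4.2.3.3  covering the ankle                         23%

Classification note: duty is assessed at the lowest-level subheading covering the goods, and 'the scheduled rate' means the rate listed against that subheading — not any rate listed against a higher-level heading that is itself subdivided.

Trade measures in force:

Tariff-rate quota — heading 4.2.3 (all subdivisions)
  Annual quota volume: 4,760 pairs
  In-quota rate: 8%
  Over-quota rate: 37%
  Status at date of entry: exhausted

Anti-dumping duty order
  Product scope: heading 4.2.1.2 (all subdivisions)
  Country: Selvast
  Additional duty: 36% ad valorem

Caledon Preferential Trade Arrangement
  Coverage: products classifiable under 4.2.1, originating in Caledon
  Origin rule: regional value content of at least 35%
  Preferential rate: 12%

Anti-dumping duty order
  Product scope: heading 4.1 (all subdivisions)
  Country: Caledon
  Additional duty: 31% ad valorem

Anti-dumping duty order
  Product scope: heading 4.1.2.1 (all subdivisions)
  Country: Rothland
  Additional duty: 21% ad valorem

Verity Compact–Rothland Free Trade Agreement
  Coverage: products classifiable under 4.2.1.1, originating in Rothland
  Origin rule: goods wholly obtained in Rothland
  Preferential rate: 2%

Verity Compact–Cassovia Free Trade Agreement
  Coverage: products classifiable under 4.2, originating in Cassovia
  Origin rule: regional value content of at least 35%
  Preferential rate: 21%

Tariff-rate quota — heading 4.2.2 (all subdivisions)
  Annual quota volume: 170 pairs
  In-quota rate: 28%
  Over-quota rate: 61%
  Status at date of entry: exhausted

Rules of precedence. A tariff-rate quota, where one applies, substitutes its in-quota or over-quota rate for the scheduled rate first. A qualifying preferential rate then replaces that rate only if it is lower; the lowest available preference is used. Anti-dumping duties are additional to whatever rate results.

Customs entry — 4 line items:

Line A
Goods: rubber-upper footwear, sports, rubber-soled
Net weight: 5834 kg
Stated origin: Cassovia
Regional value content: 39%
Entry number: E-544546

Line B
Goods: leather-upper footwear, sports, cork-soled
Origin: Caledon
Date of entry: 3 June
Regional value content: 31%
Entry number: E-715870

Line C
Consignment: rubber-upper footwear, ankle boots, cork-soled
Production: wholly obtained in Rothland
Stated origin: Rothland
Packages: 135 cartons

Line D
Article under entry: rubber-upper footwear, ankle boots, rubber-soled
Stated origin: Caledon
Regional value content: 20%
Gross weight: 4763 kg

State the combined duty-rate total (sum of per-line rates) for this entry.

122%

Line A: rubber-upper → 4.2; rubber-soled → 4.2.1; sports → 4.2.1.2. Scheduled 23%. Cassovia agreement on 4.2: RVC ≥ 35% → 21% available; preferential 21%. → 21%.
Line B: leather-upper → 4.1; cork-soled → 4.1.1; sports → 4.1.1.2. Scheduled 26%. Caledon agreement on 4.2.1: 4.1.1.2 not covered; anti-dumping (Caledon, 4.1): +31%; total 26% + 31% = 57%. → 57%.
Line C: rubber-upper → 4.2; cork-soled → 4.2.3; ankle boots → 4.2.3.3. Scheduled 23%. quota on 4.2.3 exhausted → over-quota 37%; Rothland agreement on 4.2.1.1: 4.2.3.3 not covered. → 37%.
Line D: rubber-upper → 4.2; rubber-soled → 4.2.1; ankle boots → 4.2.1.1. Scheduled 7%. Caledon agreement on 4.2.1: RVC < 35%. → 7%.
Sum: 21% + 57% + 37% + 7% = 122%.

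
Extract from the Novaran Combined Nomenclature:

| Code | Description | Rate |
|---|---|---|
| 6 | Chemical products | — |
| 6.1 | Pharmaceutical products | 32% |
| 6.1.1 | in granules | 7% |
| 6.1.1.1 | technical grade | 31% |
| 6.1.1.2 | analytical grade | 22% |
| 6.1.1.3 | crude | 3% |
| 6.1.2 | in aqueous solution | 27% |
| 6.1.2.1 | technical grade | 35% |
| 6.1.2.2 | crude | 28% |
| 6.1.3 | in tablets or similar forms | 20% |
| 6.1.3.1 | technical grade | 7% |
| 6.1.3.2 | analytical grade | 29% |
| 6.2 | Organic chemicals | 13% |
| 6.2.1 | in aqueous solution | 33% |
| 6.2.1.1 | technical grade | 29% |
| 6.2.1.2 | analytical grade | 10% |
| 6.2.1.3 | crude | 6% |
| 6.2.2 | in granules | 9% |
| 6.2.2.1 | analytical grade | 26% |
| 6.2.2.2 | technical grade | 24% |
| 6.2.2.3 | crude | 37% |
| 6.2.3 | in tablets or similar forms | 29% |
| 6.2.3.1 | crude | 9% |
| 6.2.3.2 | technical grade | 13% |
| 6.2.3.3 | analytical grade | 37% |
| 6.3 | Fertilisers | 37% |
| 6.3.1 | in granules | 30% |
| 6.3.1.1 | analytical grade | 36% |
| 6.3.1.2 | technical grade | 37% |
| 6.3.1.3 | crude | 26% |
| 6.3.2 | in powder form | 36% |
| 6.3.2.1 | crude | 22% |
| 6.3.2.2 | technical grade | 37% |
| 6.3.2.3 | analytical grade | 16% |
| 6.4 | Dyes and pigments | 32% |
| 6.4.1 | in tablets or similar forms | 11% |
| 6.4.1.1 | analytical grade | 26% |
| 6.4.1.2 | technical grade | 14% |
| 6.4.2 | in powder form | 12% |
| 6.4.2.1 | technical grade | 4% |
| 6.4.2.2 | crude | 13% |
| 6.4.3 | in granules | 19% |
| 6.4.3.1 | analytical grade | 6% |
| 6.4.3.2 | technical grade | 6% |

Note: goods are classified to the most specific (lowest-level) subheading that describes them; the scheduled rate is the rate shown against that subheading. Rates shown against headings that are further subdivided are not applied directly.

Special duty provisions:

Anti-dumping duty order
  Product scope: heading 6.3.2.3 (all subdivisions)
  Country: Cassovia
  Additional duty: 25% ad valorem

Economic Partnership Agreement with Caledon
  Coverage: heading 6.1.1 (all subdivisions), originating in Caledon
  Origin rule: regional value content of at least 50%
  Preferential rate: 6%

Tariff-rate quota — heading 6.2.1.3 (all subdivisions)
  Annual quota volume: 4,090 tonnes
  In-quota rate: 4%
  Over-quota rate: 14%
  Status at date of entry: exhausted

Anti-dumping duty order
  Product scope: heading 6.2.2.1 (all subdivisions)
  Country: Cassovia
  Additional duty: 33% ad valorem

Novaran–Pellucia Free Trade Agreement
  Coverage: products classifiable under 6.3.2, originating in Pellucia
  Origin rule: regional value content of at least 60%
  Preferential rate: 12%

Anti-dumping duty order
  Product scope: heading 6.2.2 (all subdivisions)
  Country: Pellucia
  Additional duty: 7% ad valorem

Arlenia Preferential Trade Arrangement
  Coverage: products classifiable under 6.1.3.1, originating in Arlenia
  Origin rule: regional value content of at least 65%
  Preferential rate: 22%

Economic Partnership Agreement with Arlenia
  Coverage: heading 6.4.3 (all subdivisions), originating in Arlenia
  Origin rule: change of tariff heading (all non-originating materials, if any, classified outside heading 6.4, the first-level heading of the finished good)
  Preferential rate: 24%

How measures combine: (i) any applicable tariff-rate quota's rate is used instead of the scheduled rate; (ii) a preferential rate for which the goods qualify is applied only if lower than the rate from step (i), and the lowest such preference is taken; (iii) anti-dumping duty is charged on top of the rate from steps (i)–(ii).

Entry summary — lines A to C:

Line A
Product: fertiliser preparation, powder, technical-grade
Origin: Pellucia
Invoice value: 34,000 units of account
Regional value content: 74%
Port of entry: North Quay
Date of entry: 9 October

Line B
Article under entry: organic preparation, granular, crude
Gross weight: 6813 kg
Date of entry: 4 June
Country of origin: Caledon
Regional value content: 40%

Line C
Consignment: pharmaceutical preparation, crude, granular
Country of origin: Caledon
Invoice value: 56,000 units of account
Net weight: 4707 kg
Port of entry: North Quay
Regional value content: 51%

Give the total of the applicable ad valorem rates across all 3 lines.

52%

Line A: fertiliser → 6.3; powder → 6.3.2; technical-grade → 6.3.2.2. Scheduled 37%. Pellucia agreement on 6.3.2: RVC ≥ 60% → 12% available; preferential 12%. → 12%.
Line B: organic → 6.2; granular → 6.2.2; crude → 6.2.2.3. Scheduled 37%. Caledon agreement on 6.1.1: 6.2.2.3 not covered. → 37%.
Line C: pharmaceutical → 6.1; granular → 6.1.1; crude → 6.1.1.3. Scheduled 3%. Caledon agreement on 6.1.1: RVC ≥ 50% → 6% available; preference 6% not lower than 3% → no reduction. → 3%.
Sum: 12% + 37% + 3% = 52%.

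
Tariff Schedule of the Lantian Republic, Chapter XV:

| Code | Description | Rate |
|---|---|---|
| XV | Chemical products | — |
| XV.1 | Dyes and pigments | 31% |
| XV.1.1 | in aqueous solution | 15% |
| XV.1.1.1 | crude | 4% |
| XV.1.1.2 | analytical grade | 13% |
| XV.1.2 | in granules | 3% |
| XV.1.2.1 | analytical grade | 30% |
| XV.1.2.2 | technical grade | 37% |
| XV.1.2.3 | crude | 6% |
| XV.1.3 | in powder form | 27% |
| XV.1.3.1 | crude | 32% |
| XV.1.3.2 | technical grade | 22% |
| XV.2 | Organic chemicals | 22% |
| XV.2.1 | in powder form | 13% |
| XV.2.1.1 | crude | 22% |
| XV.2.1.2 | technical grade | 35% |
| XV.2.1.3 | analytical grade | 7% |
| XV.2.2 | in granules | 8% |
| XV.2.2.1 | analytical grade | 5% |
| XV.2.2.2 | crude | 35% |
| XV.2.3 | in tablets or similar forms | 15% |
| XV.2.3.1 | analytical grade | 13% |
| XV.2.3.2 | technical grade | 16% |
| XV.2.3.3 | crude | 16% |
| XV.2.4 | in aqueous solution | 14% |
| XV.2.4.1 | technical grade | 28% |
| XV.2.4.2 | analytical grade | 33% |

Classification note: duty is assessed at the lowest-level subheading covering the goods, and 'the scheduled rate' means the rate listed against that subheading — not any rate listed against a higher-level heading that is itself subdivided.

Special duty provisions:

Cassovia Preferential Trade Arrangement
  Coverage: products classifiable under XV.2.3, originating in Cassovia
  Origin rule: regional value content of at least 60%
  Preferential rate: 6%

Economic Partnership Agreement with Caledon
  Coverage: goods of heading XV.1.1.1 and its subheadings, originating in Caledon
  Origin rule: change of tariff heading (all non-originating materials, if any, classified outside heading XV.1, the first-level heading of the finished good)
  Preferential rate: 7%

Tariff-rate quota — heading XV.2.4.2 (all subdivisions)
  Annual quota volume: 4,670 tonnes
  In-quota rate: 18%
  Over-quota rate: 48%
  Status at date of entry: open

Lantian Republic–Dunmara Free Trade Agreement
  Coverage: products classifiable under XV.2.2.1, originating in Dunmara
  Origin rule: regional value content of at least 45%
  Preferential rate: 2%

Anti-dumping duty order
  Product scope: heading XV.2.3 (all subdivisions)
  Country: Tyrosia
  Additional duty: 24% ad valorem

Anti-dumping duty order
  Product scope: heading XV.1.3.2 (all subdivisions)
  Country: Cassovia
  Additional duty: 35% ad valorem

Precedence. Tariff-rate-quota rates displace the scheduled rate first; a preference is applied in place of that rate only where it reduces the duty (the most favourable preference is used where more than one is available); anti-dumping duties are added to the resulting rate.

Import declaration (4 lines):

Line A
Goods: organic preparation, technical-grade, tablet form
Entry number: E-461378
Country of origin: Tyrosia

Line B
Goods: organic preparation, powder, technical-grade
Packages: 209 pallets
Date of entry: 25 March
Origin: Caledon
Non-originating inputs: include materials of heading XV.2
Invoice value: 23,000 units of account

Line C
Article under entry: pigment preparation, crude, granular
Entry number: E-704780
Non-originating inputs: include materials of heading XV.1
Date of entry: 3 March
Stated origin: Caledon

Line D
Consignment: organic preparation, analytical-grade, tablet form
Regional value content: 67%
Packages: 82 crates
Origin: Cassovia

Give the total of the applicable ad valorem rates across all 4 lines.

Line A: organic → XV.2; tablet form → XV.2.3; technical-grade → XV.2.3.2. Scheduled 16%. anti-dumping (Tyrosia, XV.2.3): +24%; total 16% + 24% = 40%. → 40%.
Line B: organic → XV.2; powder → XV.2.1; technical-grade → XV.2.1.2. Scheduled 35%. Caledon agreement on XV.1.1.1: XV.2.1.2 not covered. → 35%.
Line C: pigment → XV.1; granular → XV.1.2; crude → XV.1.2.3. Scheduled 6%. Caledon agreement on XV.1.1.1: XV.1.2.3 not covered. → 6%.
Line D: organic → XV.2; tablet form → XV.2.3; analytical-grade → XV.2.3.1. Scheduled 13%. Cassovia agreement on XV.2.3: RVC ≥ 60% → 6% available; preferential 6%. → 6%.
Sum: 40% + 35% + 6% + 6% = 87%.

87%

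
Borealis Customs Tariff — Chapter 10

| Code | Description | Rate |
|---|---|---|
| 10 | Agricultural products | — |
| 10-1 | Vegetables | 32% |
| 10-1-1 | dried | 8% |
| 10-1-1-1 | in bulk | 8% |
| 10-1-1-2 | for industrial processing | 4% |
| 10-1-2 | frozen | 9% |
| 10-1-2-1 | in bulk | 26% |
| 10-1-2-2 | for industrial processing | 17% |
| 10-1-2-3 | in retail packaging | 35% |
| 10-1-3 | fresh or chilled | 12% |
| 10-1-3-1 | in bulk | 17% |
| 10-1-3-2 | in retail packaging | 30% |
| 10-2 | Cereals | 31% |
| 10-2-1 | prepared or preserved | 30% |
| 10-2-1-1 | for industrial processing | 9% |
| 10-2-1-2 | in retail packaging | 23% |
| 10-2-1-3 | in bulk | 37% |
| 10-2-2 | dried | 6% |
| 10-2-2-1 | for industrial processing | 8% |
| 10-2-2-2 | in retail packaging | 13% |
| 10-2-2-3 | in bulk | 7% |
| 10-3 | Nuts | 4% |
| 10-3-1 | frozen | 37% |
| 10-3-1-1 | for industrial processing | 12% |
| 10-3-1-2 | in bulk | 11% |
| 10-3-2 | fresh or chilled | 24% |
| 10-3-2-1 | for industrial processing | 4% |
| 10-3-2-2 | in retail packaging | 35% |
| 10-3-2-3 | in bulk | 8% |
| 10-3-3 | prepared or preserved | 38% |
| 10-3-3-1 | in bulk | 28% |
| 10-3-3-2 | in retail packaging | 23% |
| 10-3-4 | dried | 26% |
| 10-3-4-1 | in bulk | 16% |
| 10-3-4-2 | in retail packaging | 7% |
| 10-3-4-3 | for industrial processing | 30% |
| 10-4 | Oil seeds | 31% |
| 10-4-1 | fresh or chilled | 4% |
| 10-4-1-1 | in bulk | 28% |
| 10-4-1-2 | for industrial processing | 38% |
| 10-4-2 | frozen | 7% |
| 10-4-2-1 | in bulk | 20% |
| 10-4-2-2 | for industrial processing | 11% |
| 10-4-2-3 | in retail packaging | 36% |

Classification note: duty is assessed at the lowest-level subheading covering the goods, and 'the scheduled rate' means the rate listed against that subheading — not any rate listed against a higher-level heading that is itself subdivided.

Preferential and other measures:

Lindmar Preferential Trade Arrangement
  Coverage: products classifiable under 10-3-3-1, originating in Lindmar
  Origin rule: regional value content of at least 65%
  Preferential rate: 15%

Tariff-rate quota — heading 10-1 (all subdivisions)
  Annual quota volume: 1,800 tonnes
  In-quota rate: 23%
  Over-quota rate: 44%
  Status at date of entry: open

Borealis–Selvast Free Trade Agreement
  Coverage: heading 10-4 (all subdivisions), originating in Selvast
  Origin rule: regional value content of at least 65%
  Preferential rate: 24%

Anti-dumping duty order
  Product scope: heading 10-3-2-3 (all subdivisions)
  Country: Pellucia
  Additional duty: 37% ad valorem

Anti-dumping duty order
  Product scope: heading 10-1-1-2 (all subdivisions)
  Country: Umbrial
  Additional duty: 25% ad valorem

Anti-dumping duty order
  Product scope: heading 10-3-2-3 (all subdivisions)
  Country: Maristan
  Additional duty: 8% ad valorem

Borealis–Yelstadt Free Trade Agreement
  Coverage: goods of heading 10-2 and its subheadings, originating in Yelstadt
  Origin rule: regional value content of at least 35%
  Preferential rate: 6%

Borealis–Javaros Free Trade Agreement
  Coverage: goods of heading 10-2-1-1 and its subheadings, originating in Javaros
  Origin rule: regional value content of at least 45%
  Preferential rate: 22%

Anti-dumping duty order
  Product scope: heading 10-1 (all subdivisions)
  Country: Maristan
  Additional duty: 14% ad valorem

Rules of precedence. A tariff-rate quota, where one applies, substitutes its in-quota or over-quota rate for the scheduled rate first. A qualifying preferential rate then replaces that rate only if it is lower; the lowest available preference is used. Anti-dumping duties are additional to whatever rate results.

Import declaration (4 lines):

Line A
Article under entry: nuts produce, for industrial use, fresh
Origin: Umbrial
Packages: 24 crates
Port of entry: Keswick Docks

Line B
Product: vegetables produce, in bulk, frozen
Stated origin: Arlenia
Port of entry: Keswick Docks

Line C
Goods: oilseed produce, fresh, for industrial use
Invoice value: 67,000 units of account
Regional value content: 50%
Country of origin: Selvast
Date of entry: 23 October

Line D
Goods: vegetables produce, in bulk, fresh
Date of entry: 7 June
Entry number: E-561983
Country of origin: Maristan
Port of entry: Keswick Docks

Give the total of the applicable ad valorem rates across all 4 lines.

102%

Line A: nuts → 10-3; fresh → 10-3-2; for industrial use → 10-3-2-1. Scheduled 4%. No special measure applies. → 4%.
Line B: vegetables → 10-1; frozen → 10-1-2; in bulk → 10-1-2-1. Scheduled 26%. quota on 10-1 open → in-quota 23%. → 23%.
Line C: oilseed → 10-4; fresh → 10-4-1; for industrial use → 10-4-1-2. Scheduled 38%. Selvast agreement on 10-4: RVC < 65%. → 38%.
Line D: vegetables → 10-1; fresh → 10-1-3; in bulk → 10-1-3-1. Scheduled 17%. quota on 10-1 open → in-quota 23%; anti-dumping (Maristan, 10-1): +14%; total 23% + 14% = 37%. → 37%.
Sum: 4% + 23% + 38% + 37% = 102%.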